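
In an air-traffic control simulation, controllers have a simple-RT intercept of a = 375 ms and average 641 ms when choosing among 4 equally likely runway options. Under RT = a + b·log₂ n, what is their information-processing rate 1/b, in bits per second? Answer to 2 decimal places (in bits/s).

7.52 bits/s

Choice component = 641 − 375 = 266 ms over log₂(4) = 2 bits.
b = 266 / 2 = 133.000 ms/bit, so 1/b = 7.519 bits/s.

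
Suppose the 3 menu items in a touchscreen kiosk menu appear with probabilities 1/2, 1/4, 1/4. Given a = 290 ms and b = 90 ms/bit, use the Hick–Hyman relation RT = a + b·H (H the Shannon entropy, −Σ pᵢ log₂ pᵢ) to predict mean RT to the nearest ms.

425 ms

H = −Σ pᵢ log₂ pᵢ = 0.5·1 + 0.25·2 + 0.25·2 = 1.500 bits.
RT = 290 + 90 × 1.500 = 425.00 ms.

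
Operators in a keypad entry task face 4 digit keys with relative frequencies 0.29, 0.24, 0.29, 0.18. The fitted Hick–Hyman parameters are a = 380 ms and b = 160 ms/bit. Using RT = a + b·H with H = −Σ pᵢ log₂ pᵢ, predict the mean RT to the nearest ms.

696 ms

H = 0.29·log₂(1/0.29) + 0.24·log₂(1/0.24) + 0.29·log₂(1/0.29) + 0.18·log₂(1/0.18) = 1.9752 bits.
RT = 380 + 160 × 1.9752 = 696.04 ms.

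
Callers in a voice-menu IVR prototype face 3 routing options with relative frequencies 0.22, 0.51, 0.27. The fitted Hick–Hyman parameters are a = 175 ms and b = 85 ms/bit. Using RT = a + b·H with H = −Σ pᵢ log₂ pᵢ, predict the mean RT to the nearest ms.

301 ms

Entropy contributions −pᵢ log₂ pᵢ: 0.4806, 0.4954, 0.5100; sum H = 1.4860 bits.
RT = a + bH = 175 + 85·1.4860 = 301.31 ms.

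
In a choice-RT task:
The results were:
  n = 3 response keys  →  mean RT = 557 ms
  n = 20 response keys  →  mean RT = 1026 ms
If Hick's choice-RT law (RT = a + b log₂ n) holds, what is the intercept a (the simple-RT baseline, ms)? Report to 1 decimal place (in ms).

285.4 ms

Slope: b = (1026 − 557) / (log₂ 20 − log₂ 3) = 469/2.7370 = 171.358 ms/bit.
a = RT₁ − b·log₂ n₁ = 557 − 171.358 × 1.5850 = 285.405 ms.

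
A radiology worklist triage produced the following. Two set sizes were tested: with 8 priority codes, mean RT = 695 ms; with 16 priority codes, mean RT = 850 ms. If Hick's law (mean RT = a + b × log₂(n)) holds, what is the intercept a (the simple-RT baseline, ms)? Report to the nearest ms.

The slope on a log₂ axis is (850 − 695) / (4 − 3) = 155 ms/bit.
Intercept: a = 695 − 155·log₂(8) = 230.000 ms.

230 ms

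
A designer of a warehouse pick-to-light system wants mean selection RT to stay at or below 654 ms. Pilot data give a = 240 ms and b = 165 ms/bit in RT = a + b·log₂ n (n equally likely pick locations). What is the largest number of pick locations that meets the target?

5

165·log₂ n ≤ 654 − 240 = 414, giving log₂ n ≤ 2.5091 and n ≤ 5.693. The largest whole number is 5.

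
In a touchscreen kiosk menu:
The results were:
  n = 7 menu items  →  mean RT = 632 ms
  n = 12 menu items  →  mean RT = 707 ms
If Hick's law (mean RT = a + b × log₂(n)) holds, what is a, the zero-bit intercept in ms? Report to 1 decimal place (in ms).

Slope: b = (707 − 632) / (log₂ 12 − log₂ 7) = 75/0.7776 = 96.450 ms/bit.
a = RT₁ − b·log₂ n₁ = 632 − 96.450 × 2.8074 = 361.232 ms.

361.2 ms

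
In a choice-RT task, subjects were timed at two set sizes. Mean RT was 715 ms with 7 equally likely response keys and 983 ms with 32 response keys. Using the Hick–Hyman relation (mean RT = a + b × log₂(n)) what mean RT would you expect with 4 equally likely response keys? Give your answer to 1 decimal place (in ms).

616.3 ms

Solve the two-equation system in a and b:
  b = (983 − 715) / (log₂ 32 − log₂ 7) = 268 / (5 − 2.8074) = 122.227 ms/bit
  a = 715 − 122.227 × 2.8074 = 371.866 ms
Then RT(4) = 371.866 + 122.227 × log₂ 4 = 371.866 + 122.227 × 2 ≈ 616.320 ms.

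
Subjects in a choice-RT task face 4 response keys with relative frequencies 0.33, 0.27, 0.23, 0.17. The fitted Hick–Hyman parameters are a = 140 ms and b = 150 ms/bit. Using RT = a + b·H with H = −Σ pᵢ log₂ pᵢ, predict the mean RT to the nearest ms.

H = 0.33·log₂(1/0.33) + 0.27·log₂(1/0.27) + 0.23·log₂(1/0.23) + 0.17·log₂(1/0.17) = 1.9601 bits.
RT = 140 + 150 × 1.9601 = 434.01 ms.

434 ms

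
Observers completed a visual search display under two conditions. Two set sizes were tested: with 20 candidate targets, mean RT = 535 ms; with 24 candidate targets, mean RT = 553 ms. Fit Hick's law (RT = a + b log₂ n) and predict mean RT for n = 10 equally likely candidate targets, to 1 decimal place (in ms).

466.6 ms

With log₂ n on the abscissa the relation is linear; from the two conditions:
  b = (553 − 535) / (log₂ 24 − log₂ 20) = 18 / (4.5850 − 4.3219) = 68.432 ms/bit
  a = 535 − 68.432 × 4.3219 = 239.241 ms
Then RT(10) = 239.241 + 68.432 × log₂ 10 = 239.241 + 68.432 × 3.3219 ≈ 466.568 ms.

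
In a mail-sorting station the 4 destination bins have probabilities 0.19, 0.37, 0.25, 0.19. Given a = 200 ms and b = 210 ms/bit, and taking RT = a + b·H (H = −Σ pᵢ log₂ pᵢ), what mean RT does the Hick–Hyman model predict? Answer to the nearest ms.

Entropy contributions −pᵢ log₂ pᵢ: 0.4552, 0.5307, 0.5000, 0.4552; sum H = 1.9412 bits.
RT = a + bH = 200 + 210·1.9412 = 607.65 ms.

608 ms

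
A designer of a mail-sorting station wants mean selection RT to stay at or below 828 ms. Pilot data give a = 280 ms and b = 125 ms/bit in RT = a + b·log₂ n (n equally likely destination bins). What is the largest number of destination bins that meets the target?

125·log₂ n ≤ 828 − 280 = 548, giving log₂ n ≤ 4.3840 and n ≤ 20.879. The largest whole number is 20.

20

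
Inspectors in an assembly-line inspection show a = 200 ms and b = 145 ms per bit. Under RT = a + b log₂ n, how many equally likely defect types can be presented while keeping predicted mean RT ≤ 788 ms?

16

Information budget: (788 − 200)/145 = 4.0552 bits, so n ≤ 2^4.0552 = 16.624 → at most 16.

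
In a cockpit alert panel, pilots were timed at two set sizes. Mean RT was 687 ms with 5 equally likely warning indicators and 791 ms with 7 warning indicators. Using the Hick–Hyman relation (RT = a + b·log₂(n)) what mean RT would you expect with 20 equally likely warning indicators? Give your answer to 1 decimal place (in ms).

Solve the two-equation system in a and b:
  b = (791 − 687) / (log₂ 7 − log₂ 5) = 104 / (2.8074 − 2.3219) = 214.244 ms/bit
  a = 687 − 214.244 × 2.3219 = 189.540 ms
Then RT(20) = 189.540 + 214.244 × log₂ 20 = 189.540 + 214.244 × 4.3219 ≈ 1115.489 ms.

1115.5 ms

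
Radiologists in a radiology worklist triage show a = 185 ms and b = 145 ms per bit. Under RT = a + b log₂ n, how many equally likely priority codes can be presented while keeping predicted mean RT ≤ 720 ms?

12

145·log₂ n ≤ 720 − 185 = 535, giving log₂ n ≤ 3.6897 and n ≤ 12.903. The largest whole number is 12.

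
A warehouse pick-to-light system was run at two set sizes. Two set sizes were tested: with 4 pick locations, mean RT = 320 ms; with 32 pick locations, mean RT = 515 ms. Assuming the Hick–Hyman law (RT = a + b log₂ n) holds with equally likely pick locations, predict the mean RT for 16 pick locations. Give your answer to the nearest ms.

450 ms

Fit slope and intercept:
  b = (515 − 320) / (log₂ 32 − log₂ 4) = 195 / (5 − 2) = 65 ms/bit
  a = 320 − 65 × 2 = 190 ms
Then RT(16) = 190 + 65 × log₂ 16 = 190 + 65 × 4 ≈ 450.000 ms.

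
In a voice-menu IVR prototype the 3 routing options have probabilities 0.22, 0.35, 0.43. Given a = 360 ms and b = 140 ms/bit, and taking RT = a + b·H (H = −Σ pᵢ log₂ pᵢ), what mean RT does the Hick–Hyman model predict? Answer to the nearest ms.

H = 0.22·log₂(1/0.22) + 0.35·log₂(1/0.35) + 0.43·log₂(1/0.43) = 1.5342 bits.
RT = 360 + 140 × 1.5342 = 574.79 ms.

575 ms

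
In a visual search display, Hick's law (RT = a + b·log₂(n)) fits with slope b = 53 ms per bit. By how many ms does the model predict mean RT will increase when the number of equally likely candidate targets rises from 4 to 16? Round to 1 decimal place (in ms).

106.0 ms

ΔRT = (a + b log₂ n₂) − (a + b log₂ n₁) = b·(log₂ n₂ − log₂ n₁).
log₂(16) − log₂(4) = log₂(16/4) = log₂(4) = 2.
ΔRT = 53 × 2.0000 = 106.000 ms.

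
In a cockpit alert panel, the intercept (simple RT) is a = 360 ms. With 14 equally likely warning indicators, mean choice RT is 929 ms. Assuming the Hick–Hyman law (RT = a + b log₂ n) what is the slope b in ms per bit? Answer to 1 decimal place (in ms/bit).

149.4 ms/bit

b = (929 − 360) / log₂(14) = 569 / 3.8074 = 149.448 ms/bit.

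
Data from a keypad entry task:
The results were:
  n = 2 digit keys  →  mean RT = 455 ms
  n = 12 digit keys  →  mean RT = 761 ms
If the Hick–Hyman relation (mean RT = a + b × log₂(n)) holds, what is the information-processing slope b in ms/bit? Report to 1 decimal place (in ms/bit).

b = (RT₂ − RT₁)/(log₂ n₂ − log₂ n₁) = (761 − 455)/(3.5850 − 1) = 118.377 ms/bit.

118.4 ms/bit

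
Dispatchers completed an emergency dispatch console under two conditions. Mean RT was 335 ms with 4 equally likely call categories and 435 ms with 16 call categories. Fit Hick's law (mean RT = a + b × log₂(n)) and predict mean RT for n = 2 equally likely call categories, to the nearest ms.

With log₂ n on the abscissa the relation is linear; from the two conditions:
  b = (435 − 335) / (log₂ 16 − log₂ 4) = 100 / (4 − 2) = 50 ms/bit
  a = 335 − 50 × 2 = 235 ms
Then RT(2) = 235 + 50 × log₂ 2 = 235 + 50 × 1 ≈ 285.000 ms.

285 ms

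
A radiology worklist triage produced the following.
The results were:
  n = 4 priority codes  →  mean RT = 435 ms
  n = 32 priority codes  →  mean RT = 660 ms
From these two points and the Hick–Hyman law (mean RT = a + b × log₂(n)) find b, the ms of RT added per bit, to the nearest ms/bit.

75 ms/bit

Slope: b = (660 − 435) / (log₂ 32 − log₂ 4) = 225/3.0000 = 75 ms/bit.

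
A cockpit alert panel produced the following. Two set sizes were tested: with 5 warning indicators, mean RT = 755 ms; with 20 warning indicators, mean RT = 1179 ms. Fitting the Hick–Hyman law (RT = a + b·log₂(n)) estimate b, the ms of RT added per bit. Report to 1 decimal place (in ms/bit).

212.0 ms/bit

b = (RT₂ − RT₁)/(log₂ n₂ − log₂ n₁) = (1179 − 755)/(4.3219 − 2.3219) = 212.000 ms/bit.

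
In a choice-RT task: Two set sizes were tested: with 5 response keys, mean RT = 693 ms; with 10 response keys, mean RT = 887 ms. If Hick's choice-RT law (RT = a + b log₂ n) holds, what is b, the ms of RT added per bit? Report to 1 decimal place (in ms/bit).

Slope: b = (887 − 693) / (log₂ 10 − log₂ 5) = 194/1.0000 = 194.000 ms/bit.

194.0 ms/bit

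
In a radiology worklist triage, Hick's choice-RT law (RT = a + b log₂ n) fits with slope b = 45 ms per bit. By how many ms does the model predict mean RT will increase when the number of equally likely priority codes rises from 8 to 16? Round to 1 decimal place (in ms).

45.0 ms

ΔRT = (a + b log₂ n₂) − (a + b log₂ n₁) = b·(log₂ n₂ − log₂ n₁).
log₂(16) − log₂(8) = log₂(16/8) = log₂(2) = 1.
ΔRT = 45 × 1.0000 = 45.000 ms.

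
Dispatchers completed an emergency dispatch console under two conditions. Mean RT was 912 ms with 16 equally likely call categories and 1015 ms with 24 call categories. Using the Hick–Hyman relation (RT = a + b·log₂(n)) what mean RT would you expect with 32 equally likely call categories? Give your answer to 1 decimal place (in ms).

1088.1 ms

Solve the two-equation system in a and b:
  b = (1015 − 912) / (log₂ 24 − log₂ 16) = 103 / (4.5850 − 4) = 176.080 ms/bit
  a = 912 − 176.080 × 4 = 207.681 ms
Then RT(32) = 207.681 + 176.080 × log₂ 32 = 207.681 + 176.080 × 5 ≈ 1088.080 ms.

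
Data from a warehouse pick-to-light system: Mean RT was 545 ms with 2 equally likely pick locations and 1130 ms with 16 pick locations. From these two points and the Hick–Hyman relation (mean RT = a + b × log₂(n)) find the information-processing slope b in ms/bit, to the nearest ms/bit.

The slope on a log₂ axis is (1130 − 545) / (4 − 1) = 195 ms/bit.

195 ms/bit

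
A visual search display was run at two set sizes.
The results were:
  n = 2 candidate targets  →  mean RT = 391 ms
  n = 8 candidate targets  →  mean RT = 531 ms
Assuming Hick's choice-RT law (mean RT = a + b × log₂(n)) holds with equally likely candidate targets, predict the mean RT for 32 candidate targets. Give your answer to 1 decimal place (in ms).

Solve the two-equation system in a and b:
  b = (531 − 391) / (log₂ 8 − log₂ 2) = 140 / (3 − 1) = 70.000 ms/bit
  a = 391 − 70.000 × 1 = 321.000 ms
Then RT(32) = 321.000 + 70.000 × log₂ 32 = 321.000 + 70.000 × 5 ≈ 671.000 ms.

671.0 ms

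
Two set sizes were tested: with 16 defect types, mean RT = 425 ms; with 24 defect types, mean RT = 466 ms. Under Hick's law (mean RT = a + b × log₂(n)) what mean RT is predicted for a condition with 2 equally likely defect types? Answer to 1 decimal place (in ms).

Fit slope and intercept:
  b = (466 − 425) / (log₂ 24 − log₂ 16) = 41 / (4.5850 − 4) = 70.090 ms/bit
  a = 425 − 70.090 × 4 = 144.640 ms
Then RT(2) = 144.640 + 70.090 × log₂ 2 = 144.640 + 70.090 × 1 ≈ 214.730 ms.

214.7 ms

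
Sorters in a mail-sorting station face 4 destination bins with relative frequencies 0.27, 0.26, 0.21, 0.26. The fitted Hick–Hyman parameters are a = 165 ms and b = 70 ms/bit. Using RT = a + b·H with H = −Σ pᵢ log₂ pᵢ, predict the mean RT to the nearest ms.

H = 0.27·log₂(1/0.27) + 0.26·log₂(1/0.26) + 0.21·log₂(1/0.21) + 0.26·log₂(1/0.26) = 1.9934 bits.
RT = 165 + 70 × 1.9934 = 304.54 ms.

305 ms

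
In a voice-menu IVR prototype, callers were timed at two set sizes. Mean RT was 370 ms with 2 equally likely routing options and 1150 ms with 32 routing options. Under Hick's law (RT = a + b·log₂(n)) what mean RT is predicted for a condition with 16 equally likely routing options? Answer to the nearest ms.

955 ms

RT is linear in log₂ n, so two points fix the line:
  b = (1150 − 370) / (log₂ 32 − log₂ 2) = 780 / (5 − 1) = 195 ms/bit
  a = 370 − 195 × 1 = 175 ms
Then RT(16) = 175 + 195 × log₂ 16 = 175 + 195 × 4 ≈ 955.000 ms.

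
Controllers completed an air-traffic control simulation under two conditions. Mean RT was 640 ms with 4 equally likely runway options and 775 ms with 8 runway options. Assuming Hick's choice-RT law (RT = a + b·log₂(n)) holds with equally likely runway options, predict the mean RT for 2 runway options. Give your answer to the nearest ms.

RT is linear in log₂ n, so two points fix the line:
  b = (775 − 640) / (log₂ 8 − log₂ 4) = 135 / (3 − 2) = 135 ms/bit
  a = 640 − 135 × 2 = 370 ms
Then RT(2) = 370 + 135 × log₂ 2 = 370 + 135 × 1 ≈ 505.000 ms.

505 ms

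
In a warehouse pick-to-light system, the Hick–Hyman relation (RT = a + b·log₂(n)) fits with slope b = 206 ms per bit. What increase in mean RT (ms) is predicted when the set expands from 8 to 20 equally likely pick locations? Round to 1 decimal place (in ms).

The intercept a cancels: ΔRT = b·(log₂ n₂ − log₂ n₁) = b·log₂(n₂/n₁).
log₂(20) − log₂(8) = 4.3219 − 3 = 1.3219.
ΔRT = 206 × 1.3219 = 272.317 ms.

272.3 ms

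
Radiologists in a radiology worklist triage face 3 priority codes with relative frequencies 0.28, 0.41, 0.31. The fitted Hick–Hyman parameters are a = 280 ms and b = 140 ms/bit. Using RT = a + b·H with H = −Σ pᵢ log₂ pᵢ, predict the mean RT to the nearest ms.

H = 0.28·log₂(1/0.28) + 0.41·log₂(1/0.41) + 0.31·log₂(1/0.31) = 1.5654 bits.
RT = 280 + 140 × 1.5654 = 499.16 ms.

499 ms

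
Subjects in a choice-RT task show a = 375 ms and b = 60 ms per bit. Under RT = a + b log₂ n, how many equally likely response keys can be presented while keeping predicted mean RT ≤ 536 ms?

Information budget: (536 − 375)/60 = 2.6833 bits, so n ≤ 2^2.6833 = 6.423 → at most 6.

6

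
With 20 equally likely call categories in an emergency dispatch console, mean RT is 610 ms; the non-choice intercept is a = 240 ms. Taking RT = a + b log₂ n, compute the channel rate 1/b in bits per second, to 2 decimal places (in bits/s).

Choice component = 610 − 240 = 370 ms over log₂(20) = 4.3219 bits.
b = 370 / 4.3219 = 85.610 ms/bit, so 1/b = 11.681 bits/s.

11.68 bits/s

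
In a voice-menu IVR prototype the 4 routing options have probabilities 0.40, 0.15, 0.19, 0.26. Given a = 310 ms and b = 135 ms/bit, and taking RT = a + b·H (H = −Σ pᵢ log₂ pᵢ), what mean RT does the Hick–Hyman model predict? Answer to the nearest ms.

566 ms

H = 0.40·log₂(1/0.40) + 0.15·log₂(1/0.15) + 0.19·log₂(1/0.19) + 0.26·log₂(1/0.26) = 1.8998 bits.
RT = 310 + 135 × 1.8998 = 566.48 ms.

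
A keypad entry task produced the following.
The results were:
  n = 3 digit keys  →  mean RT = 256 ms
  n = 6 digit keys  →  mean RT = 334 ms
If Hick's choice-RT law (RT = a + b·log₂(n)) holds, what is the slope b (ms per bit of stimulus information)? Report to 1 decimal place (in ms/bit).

78.0 ms/bit

b = (RT₂ − RT₁)/(log₂ n₂ − log₂ n₁) = (334 − 256)/(2.5850 − 1.5850) = 78.000 ms/bit.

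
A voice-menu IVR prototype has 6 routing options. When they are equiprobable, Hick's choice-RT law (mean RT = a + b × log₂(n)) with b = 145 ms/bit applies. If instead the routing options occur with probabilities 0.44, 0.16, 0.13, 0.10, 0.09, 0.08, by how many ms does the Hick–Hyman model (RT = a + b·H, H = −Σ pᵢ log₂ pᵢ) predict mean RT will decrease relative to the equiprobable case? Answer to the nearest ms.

The RT saving is b·ΔH. Equiprobable H₀ = log₂(6) = 2.5850 bits; with the given probabilities H = 2.2632 bits.
b·(H₀ − H) = 145 × (2.5850 − 2.2632) = 46.66 ms.

47 ms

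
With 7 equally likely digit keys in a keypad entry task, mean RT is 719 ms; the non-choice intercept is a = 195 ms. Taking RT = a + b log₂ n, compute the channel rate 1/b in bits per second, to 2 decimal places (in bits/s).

b = (719 − 195)/log₂ 7 = 524/2.8074 = 186.653 ms per bit = 0.18665 s/bit; the reciprocal is 5.358 bits/s.

5.36 bits/s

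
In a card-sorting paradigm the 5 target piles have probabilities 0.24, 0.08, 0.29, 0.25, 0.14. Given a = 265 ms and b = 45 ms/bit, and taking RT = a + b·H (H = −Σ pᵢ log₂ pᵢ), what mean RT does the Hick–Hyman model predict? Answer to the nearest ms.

Entropy contributions −pᵢ log₂ pᵢ: 0.4941, 0.2915, 0.5179, 0.5000, 0.3971; sum H = 2.2007 bits.
RT = a + bH = 265 + 45·2.2007 = 364.03 ms.

364 ms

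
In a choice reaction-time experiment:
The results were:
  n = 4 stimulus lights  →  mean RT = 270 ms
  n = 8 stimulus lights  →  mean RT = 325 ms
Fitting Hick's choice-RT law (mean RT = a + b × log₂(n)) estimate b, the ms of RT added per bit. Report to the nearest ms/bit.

The slope on a log₂ axis is (325 − 270) / (3 − 2) = 55 ms/bit.

55 ms/bit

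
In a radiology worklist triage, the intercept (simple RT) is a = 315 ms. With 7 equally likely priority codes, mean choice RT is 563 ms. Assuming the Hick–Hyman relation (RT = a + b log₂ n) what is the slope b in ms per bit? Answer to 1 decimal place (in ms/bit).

7 alternatives carry log₂ 7 = 2.8074 bits; the choice cost is 563 − 315 = 248 ms, so b = 248/2.8074 = 88.339 ms/bit.

88.3 ms/bit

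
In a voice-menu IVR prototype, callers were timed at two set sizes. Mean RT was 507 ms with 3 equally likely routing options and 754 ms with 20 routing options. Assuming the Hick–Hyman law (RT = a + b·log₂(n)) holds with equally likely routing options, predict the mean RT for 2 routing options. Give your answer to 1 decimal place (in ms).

RT is linear in log₂ n, so two points fix the line:
  b = (754 − 507) / (log₂ 20 − log₂ 3) = 247 / (4.3219 − 1.5850) = 90.246 ms/bit
  a = 507 − 90.246 × 1.5850 = 363.964 ms
Then RT(2) = 363.964 + 90.246 × log₂ 2 = 363.964 + 90.246 × 1 ≈ 454.210 ms.

454.2 ms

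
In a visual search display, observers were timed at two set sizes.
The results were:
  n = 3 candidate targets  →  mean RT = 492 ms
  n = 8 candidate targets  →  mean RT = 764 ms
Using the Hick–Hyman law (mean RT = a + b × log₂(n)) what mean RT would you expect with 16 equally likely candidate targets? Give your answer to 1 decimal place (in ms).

956.2 ms

RT is linear in log₂ n, so two points fix the line:
  b = (764 − 492) / (log₂ 8 − log₂ 3) = 272 / (3 − 1.5850) = 192.221 ms/bit
  a = 492 − 192.221 × 1.5850 = 187.337 ms
Then RT(16) = 187.337 + 192.221 × log₂ 16 = 187.337 + 192.221 × 4 ≈ 956.221 ms.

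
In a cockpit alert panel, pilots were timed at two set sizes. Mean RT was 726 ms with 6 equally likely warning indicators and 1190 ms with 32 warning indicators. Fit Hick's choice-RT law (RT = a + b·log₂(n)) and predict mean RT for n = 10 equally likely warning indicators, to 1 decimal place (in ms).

With log₂ n on the abscissa the relation is linear; from the two conditions:
  b = (1190 − 726) / (log₂ 32 − log₂ 6) = 464 / (5 − 2.5850) = 192.130 ms/bit
  a = 726 − 192.130 × 2.5850 = 229.352 ms
Then RT(10) = 229.352 + 192.130 × log₂ 10 = 229.352 + 192.130 × 3.3219 ≈ 867.593 ms.

867.6 ms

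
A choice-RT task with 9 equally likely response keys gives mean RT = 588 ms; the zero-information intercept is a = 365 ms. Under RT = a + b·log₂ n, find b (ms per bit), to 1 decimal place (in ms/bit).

log₂(9) = 3.1699 bits.
b = (RT − a)/log₂ n = (588 − 365) / 3.1699 = 70.349 ms/bit.

70.3 ms/bit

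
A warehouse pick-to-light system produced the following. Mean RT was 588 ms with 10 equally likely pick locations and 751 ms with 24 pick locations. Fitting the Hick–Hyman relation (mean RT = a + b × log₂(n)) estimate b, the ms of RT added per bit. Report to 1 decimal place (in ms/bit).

b = (RT₂ − RT₁)/(log₂ n₂ − log₂ n₁) = (751 − 588)/(4.5850 − 3.3219) = 129.054 ms/bit.

129.1 ms/bit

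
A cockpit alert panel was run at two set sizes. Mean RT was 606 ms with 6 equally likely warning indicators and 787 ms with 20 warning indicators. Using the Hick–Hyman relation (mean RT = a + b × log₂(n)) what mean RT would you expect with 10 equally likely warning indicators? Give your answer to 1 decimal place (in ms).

682.8 ms

Fit slope and intercept:
  b = (787 − 606) / (log₂ 20 − log₂ 6) = 181 / (4.3219 − 2.5850) = 104.205 ms/bit
  a = 606 − 104.205 × 2.5850 = 336.635 ms
Then RT(10) = 336.635 + 104.205 × log₂ 10 = 336.635 + 104.205 × 3.3219 ≈ 682.795 ms.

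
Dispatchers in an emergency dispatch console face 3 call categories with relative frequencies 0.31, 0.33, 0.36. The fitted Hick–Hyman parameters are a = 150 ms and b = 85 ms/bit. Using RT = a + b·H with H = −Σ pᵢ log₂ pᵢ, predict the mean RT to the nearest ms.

Entropy contributions −pᵢ log₂ pᵢ: 0.5238, 0.5278, 0.5306; sum H = 1.5822 bits.
RT = a + bH = 150 + 85·1.5822 = 284.49 ms.

284 ms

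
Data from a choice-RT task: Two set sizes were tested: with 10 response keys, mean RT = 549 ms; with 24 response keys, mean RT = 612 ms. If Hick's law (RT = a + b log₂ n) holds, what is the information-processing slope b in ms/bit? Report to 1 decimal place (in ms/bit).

b = (RT₂ − RT₁)/(log₂ n₂ − log₂ n₁) = (612 − 549)/(4.5850 − 3.3219) = 49.880 ms/bit.

49.9 ms/bit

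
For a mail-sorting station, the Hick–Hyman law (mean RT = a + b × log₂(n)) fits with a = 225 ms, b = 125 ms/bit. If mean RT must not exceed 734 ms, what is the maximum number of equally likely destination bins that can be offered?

125·log₂ n ≤ 734 − 225 = 509, giving log₂ n ≤ 4.0720 and n ≤ 16.819. The largest whole number is 16.

16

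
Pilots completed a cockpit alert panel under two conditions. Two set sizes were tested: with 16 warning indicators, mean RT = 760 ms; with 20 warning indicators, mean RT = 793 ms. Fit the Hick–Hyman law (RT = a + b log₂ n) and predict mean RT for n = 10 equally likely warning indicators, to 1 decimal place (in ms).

690.5 ms

Solve the two-equation system in a and b:
  b = (793 − 760) / (log₂ 20 − log₂ 16) = 33 / (4.3219 − 4) = 102.507 ms/bit
  a = 760 − 102.507 × 4 = 349.971 ms
Then RT(10) = 349.971 + 102.507 × log₂ 10 = 349.971 + 102.507 × 3.3219 ≈ 690.493 ms.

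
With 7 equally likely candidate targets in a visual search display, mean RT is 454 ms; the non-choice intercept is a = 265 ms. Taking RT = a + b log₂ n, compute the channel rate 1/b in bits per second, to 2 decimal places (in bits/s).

14.85 bits/s

Choice component = 454 − 265 = 189 ms over log₂(7) = 2.8074 bits.
b = 189 / 2.8074 = 67.323 ms/bit, so 1/b = 14.854 bits/s.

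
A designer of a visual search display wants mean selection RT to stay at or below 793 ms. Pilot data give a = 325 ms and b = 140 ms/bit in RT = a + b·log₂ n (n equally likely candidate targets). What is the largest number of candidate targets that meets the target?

Set 325 + 140·log₂ n ≤ 793 → log₂ n ≤ (793 − 325)/140 = 3.3429.
So n ≤ 2^3.3429 = 10.146; the largest integer n is 10.

10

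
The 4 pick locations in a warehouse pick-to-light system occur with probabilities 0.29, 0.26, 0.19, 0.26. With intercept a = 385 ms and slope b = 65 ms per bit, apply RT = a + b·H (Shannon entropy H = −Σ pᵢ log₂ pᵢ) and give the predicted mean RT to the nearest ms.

Entropy contributions −pᵢ log₂ pᵢ: 0.5179, 0.5053, 0.4552, 0.5053; sum H = 1.9837 bits.
RT = a + bH = 385 + 65·1.9837 = 513.94 ms.

514 ms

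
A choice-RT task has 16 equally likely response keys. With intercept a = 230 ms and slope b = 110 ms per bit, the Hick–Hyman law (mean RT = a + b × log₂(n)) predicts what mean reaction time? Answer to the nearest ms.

670 ms

log₂(16) = 4 bits, so RT = 230 + 110 × 4 ≈ 670.000 ms.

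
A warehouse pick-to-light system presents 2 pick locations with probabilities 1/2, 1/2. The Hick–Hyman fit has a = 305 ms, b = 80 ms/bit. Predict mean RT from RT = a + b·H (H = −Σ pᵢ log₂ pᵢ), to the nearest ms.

385 ms

Each term −pᵢ log₂ pᵢ: 0.5·1 + 0.5·1; summed, H = 1.000 bits.
Mean RT = a + bH = 305 + 80·1.000 = 385.00 ms.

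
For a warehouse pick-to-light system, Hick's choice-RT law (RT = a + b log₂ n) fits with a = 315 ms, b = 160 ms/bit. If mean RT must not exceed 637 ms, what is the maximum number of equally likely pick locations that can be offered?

4

160·log₂ n ≤ 637 − 315 = 322, giving log₂ n ≤ 2.0125 and n ≤ 4.035. The largest whole number is 4.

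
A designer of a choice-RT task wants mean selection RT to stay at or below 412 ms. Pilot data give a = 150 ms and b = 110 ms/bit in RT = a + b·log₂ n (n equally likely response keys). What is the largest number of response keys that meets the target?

5

110·log₂ n ≤ 412 − 150 = 262, giving log₂ n ≤ 2.3818 and n ≤ 5.212. The largest whole number is 5.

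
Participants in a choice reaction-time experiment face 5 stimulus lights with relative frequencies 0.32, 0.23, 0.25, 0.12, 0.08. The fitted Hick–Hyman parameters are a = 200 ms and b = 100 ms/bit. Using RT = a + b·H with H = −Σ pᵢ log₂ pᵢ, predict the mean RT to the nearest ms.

H = 0.32·log₂(1/0.32) + 0.23·log₂(1/0.23) + 0.25·log₂(1/0.25) + 0.12·log₂(1/0.12) + 0.08·log₂(1/0.08) = 2.1723 bits.
RT = 200 + 100 × 2.1723 = 417.23 ms.

417 ms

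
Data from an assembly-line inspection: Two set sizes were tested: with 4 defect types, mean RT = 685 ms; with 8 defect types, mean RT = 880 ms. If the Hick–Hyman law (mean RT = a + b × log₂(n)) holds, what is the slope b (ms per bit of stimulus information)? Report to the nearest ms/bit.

The slope on a log₂ axis is (880 − 685) / (3 − 2) = 195 ms/bit.

195 ms/bit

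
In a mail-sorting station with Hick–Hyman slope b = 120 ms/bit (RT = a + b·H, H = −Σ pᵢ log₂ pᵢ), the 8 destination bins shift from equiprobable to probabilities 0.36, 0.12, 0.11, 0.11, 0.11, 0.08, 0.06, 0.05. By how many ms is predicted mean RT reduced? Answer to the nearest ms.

36 ms

Equiprobable entropy H₀ = log₂ 8 = 3.0000 bits.
Skewed entropy H = −Σ pᵢ log₂ pᵢ = 2.6997 bits.
ΔRT = b·(H₀ − H) = 120 × 0.3003 = 36.04 ms.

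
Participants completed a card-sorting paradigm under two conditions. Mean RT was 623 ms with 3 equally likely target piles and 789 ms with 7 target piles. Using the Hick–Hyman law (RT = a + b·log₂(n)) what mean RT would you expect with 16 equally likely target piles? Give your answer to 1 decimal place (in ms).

Fit slope and intercept:
  b = (789 − 623) / (log₂ 7 − log₂ 3) = 166 / (2.8074 − 1.5850) = 135.799 ms/bit
  a = 623 − 135.799 × 1.5850 = 407.763 ms
Then RT(16) = 407.763 + 135.799 × log₂ 16 = 407.763 + 135.799 × 4 ≈ 950.960 ms.

951.0 ms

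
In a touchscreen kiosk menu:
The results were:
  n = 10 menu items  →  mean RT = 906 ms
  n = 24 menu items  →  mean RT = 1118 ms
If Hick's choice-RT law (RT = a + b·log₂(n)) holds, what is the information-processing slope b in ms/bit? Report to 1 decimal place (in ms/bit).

167.8 ms/bit

b = (RT₂ − RT₁)/(log₂ n₂ − log₂ n₁) = (1118 − 906)/(4.5850 − 3.3219) = 167.850 ms/bit.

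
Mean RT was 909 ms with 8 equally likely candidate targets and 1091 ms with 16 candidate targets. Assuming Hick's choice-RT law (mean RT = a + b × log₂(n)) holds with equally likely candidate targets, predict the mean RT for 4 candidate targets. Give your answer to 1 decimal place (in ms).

727.0 ms

Fit slope and intercept:
  b = (1091 − 909) / (log₂ 16 − log₂ 8) = 182 / (4 − 3) = 182.000 ms/bit
  a = 909 − 182.000 × 3 = 363.000 ms
Then RT(4) = 363.000 + 182.000 × log₂ 4 = 363.000 + 182.000 × 2 ≈ 727.000 ms.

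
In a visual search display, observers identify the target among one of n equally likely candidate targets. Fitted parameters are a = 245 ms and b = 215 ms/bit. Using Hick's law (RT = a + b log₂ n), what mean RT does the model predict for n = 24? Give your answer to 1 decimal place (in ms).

1230.8 ms

log₂(24) = 4.5850 bits, so RT = 245 + 215 × 4.5850 ≈ 1230.767 ms.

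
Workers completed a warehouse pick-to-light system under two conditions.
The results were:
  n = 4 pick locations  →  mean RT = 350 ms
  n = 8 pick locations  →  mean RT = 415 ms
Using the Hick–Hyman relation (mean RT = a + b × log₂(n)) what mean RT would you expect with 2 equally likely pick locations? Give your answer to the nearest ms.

285 ms

RT is linear in log₂ n, so two points fix the line:
  b = (415 − 350) / (log₂ 8 − log₂ 4) = 65 / (3 − 2) = 65 ms/bit
  a = 350 − 65 × 2 = 220 ms
Then RT(2) = 220 + 65 × log₂ 2 = 220 + 65 × 1 ≈ 285.000 ms.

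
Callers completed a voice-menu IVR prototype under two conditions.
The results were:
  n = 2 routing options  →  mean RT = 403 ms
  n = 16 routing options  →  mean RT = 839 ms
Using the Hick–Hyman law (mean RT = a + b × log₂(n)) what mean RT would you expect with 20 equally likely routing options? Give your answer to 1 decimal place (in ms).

885.8 ms

With log₂ n on the abscissa the relation is linear; from the two conditions:
  b = (839 − 403) / (log₂ 16 − log₂ 2) = 436 / (4 − 1) = 145.333 ms/bit
  a = 403 − 145.333 × 1 = 257.667 ms
Then RT(20) = 257.667 + 145.333 × log₂ 20 = 257.667 + 145.333 × 4.3219 ≈ 885.787 ms.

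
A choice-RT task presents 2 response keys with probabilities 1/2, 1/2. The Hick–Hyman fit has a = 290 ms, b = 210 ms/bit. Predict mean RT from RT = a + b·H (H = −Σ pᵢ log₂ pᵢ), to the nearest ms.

500 ms

H = −Σ pᵢ log₂ pᵢ = 0.5·1 + 0.5·1 = 1.000 bits.
RT = 290 + 210 × 1.000 = 500.00 ms.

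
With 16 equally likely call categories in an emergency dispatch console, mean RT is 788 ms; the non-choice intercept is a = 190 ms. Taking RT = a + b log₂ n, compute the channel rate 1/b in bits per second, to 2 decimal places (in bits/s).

Choice component = 788 − 190 = 598 ms over log₂(16) = 4 bits.
b = 598 / 4 = 149.500 ms/bit, so 1/b = 6.689 bits/s.

6.69 bits/s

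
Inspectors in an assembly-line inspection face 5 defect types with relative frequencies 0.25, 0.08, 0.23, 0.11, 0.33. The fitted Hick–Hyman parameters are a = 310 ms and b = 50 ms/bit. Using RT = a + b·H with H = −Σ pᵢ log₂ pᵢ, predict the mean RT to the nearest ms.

H = 0.25·log₂(1/0.25) + 0.08·log₂(1/0.08) + 0.23·log₂(1/0.23) + 0.11·log₂(1/0.11) + 0.33·log₂(1/0.33) = 2.1573 bits.
RT = 310 + 50 × 2.1573 = 417.86 ms.

418 ms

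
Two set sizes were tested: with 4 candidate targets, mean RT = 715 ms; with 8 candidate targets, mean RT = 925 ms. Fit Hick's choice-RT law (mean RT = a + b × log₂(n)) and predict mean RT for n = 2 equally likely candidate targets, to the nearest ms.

505 ms

With log₂ n on the abscissa the relation is linear; from the two conditions:
  b = (925 − 715) / (log₂ 8 − log₂ 4) = 210 / (3 − 2) = 210 ms/bit
  a = 715 − 210 × 2 = 295 ms
Then RT(2) = 295 + 210 × log₂ 2 = 295 + 210 × 1 ≈ 505.000 ms.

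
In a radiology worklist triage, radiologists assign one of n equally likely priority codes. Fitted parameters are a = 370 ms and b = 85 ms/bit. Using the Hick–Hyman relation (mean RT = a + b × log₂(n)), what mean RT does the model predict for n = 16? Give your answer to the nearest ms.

log₂(16) = 4 bits, so RT = 370 + 85 × 4 ≈ 710.000 ms.

710 ms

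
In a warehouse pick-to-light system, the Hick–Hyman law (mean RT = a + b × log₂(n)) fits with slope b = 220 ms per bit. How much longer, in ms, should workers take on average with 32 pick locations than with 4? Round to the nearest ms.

The intercept a cancels: ΔRT = b·(log₂ n₂ − log₂ n₁) = b·log₂(n₂/n₁).
log₂(32) − log₂(4) = log₂(32/4) = log₂(8) = 3.
ΔRT = 220 × 3.0000 = 660.000 ms.

660 ms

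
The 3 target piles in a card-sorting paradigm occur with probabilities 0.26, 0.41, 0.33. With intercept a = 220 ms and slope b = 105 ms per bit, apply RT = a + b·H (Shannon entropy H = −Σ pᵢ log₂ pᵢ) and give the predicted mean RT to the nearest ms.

Entropy contributions −pᵢ log₂ pᵢ: 0.5053, 0.5274, 0.5278; sum H = 1.5605 bits.
RT = a + bH = 220 + 105·1.5605 = 383.85 ms.

384 ms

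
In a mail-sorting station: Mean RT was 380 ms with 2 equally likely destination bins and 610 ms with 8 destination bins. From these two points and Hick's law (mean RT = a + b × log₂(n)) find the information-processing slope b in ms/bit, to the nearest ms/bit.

b = (RT₂ − RT₁)/(log₂ n₂ − log₂ n₁) = (610 − 380)/(3 − 1) = 115 ms/bit.

115 ms/bit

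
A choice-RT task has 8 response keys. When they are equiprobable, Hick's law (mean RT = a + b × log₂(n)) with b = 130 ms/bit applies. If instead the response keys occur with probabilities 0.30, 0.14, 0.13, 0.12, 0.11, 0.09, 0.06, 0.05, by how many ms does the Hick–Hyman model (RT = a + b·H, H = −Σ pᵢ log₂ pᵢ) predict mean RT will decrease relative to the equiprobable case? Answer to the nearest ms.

27 ms

Equiprobable entropy H₀ = log₂ 8 = 3.0000 bits.
Skewed entropy H = −Σ pᵢ log₂ pᵢ = 2.7905 bits.
ΔRT = b·(H₀ − H) = 130 × 0.2095 = 27.24 ms.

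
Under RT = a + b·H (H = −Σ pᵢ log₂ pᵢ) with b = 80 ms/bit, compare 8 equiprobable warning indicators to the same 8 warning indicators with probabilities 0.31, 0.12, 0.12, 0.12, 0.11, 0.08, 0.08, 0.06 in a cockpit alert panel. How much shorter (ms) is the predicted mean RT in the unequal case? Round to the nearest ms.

16 ms

Equiprobable entropy H₀ = log₂ 8 = 3.0000 bits.
Skewed entropy H = −Σ pᵢ log₂ pᵢ = 2.8018 bits.
ΔRT = b·(H₀ − H) = 80 × 0.1982 = 15.85 ms.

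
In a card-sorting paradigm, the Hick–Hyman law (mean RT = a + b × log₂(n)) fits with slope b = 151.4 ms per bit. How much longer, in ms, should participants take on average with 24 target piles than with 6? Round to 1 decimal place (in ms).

The intercept a cancels: ΔRT = b·(log₂ n₂ − log₂ n₁) = b·log₂(n₂/n₁).
log₂(24) − log₂(6) = log₂(24/6) = log₂(4) = 2.
ΔRT = 151.4 × 2.0000 = 302.800 ms.

302.8 ms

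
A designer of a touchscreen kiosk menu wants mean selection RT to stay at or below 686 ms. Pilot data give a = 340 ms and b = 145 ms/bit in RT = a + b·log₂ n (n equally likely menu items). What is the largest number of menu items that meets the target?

Information budget: (686 − 340)/145 = 2.3862 bits, so n ≤ 2^2.3862 = 5.228 → at most 5.

5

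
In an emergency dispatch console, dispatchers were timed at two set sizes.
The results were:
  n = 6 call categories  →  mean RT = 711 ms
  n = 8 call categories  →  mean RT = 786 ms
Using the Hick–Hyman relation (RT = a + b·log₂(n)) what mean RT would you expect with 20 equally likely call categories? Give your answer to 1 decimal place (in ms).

With log₂ n on the abscissa the relation is linear; from the two conditions:
  b = (786 − 711) / (log₂ 8 − log₂ 6) = 75 / (3 − 2.5850) = 180.707 ms/bit
  a = 711 − 180.707 × 2.5850 = 243.880 ms
Then RT(20) = 243.880 + 180.707 × log₂ 20 = 243.880 + 180.707 × 4.3219 ≈ 1024.881 ms.

1024.9 ms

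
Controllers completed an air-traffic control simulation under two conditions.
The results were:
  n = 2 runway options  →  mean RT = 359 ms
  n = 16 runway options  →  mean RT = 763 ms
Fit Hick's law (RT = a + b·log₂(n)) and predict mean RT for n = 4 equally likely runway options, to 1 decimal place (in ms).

493.7 ms

Fit slope and intercept:
  b = (763 − 359) / (log₂ 16 − log₂ 2) = 404 / (4 − 1) = 134.667 ms/bit
  a = 359 − 134.667 × 1 = 224.333 ms
Then RT(4) = 224.333 + 134.667 × log₂ 4 = 224.333 + 134.667 × 2 ≈ 493.667 ms.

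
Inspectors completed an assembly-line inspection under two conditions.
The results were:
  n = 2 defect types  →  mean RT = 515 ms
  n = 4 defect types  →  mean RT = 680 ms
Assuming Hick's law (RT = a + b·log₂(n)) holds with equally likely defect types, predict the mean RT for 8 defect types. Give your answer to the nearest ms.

Fit slope and intercept:
  b = (680 − 515) / (log₂ 4 − log₂ 2) = 165 / (2 − 1) = 165 ms/bit
  a = 515 − 165 × 1 = 350 ms
Then RT(8) = 350 + 165 × log₂ 8 = 350 + 165 × 3 ≈ 845.000 ms.

845 ms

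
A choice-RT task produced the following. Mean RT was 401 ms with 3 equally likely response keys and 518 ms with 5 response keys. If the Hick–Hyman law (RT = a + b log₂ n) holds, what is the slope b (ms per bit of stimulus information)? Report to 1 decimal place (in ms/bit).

158.8 ms/bit

Slope: b = (518 − 401) / (log₂ 5 − log₂ 3) = 117/0.7370 = 158.759 ms/bit.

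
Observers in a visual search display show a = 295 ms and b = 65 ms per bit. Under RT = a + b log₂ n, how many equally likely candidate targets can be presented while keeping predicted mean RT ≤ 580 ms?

65·log₂ n ≤ 580 − 295 = 285, giving log₂ n ≤ 4.3846 and n ≤ 20.888. The largest whole number is 20.

20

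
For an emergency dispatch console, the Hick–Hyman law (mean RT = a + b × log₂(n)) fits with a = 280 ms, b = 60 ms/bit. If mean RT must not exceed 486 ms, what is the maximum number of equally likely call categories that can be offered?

Set 280 + 60·log₂ n ≤ 486 → log₂ n ≤ (486 − 280)/60 = 3.4333.
So n ≤ 2^3.4333 = 10.803; the largest integer n is 10.

10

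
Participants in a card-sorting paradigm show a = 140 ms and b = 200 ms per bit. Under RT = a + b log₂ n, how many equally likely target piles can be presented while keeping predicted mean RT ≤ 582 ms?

Information budget: (582 − 140)/200 = 2.2100 bits, so n ≤ 2^2.2100 = 4.627 → at most 4.

4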